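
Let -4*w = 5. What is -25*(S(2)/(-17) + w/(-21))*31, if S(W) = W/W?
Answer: -775/1428 ≈ -0.54272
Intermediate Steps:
w = -5/4 (w = -1/4*5 = -5/4 ≈ -1.2500)
S(W) = 1
-25*(S(2)/(-17) + w/(-21))*31 = -25*(1/(-17) - 5/4/(-21))*31 = -25*(1*(-1/17) - 5/4*(-1/21))*31 = -25*(-1/17 + 5/84)*31 = -25*1/1428*31 = -25/1428*31 = -775/1428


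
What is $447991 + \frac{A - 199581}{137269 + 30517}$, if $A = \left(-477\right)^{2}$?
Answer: $\frac{37583322937}{83893} \approx 4.4799 \cdot 10^{5}$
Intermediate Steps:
$A = 227529$
$447991 + \frac{A - 199581}{137269 + 30517} = 447991 + \frac{227529 - 199581}{137269 + 30517} = 447991 + \frac{27948}{167786} = 447991 + 27948 \cdot \frac{1}{167786} = 447991 + \frac{13974}{83893} = \frac{37583322937}{83893}$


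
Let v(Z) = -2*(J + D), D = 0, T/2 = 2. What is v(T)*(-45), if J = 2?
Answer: 180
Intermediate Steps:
T = 4 (T = 2*2 = 4)
v(Z) = -4 (v(Z) = -2*(2 + 0) = -2*2 = -4)
v(T)*(-45) = -4*(-45) = 180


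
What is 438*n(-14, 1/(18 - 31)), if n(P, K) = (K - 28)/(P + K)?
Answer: 53290/61 ≈ 873.61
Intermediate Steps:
n(P, K) = (-28 + K)/(K + P)
438*n(-14, 1/(18 - 31)) = 438*((-28 + 1/(18 - 31))/(1/(18 - 31) - 14)) = 438*((-28 + 1/(-13))/(1/(-13) - 14)) = 438*((-28 - 1/13)/(-1/13 - 14)) = 438*(-365/13/(-183/13)) = 438*(-13/183*(-365/13)) = 438*(365/183) = 53290/61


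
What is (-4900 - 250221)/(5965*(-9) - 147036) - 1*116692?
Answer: -23422279811/200721 ≈ -1.1669e+5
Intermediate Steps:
(-4900 - 250221)/(5965*(-9) - 147036) - 1*116692 = -255121/(-53685 - 147036) - 116692 = -255121/(-200721) - 116692 = -255121*(-1/200721) - 116692 = 255121/200721 - 116692 = -23422279811/200721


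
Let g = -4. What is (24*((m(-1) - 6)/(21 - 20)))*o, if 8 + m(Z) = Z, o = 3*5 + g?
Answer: -3960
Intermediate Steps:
o = 11 (o = 3*5 - 4 = 15 - 4 = 11)
m(Z) = -8 + Z
(24*((m(-1) - 6)/(21 - 20)))*o = (24*(((-8 - 1) - 6)/(21 - 20)))*11 = (24*((-9 - 6)/1))*11 = (24*(-15*1))*11 = (24*(-15))*11 = -360*11 = -3960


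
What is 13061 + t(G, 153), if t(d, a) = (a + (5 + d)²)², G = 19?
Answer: 544502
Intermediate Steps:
13061 + t(G, 153) = 13061 + (153 + (5 + 19)²)² = 13061 + (153 + 24²)² = 13061 + (153 + 576)² = 13061 + 729² = 13061 + 531441 = 544502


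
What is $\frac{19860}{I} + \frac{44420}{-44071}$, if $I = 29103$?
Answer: $- \frac{139168400}{427532771} \approx -0.32552$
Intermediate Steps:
$\frac{19860}{I} + \frac{44420}{-44071} = \frac{19860}{29103} + \frac{44420}{-44071} = 19860 \cdot \frac{1}{29103} + 44420 \left(- \frac{1}{44071}\right) = \frac{6620}{9701} - \frac{44420}{44071} = - \frac{139168400}{427532771}$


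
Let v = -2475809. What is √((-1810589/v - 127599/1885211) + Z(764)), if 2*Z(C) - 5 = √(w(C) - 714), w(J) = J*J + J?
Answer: √(275676399978514499776945658 + 43569662986306052119537202*√583746)/9334844721398 ≈ 19.626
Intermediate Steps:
w(J) = J + J² (w(J) = J² + J = J + J²)
Z(C) = 5/2 + √(-714 + C*(1 + C))/2 (Z(C) = 5/2 + √(C*(1 + C) - 714)/2 = 5/2 + √(-714 + C*(1 + C))/2)
√((-1810589/v - 127599/1885211) + Z(764)) = √((-1810589/(-2475809) - 127599/1885211) + (5/2 + √(-714 + 764*(1 + 764))/2)) = √((-1810589*(-1/2475809) - 127599*1/1885211) + (5/2 + √(-714 + 764*765)/2)) = √((1810589/2475809 - 127599/1885211) + (5/2 + √(-714 + 584460)/2)) = √(3097431546688/4667422360699 + (5/2 + √583746/2)) = √(29531974896871/9334844721398 + √583746/2)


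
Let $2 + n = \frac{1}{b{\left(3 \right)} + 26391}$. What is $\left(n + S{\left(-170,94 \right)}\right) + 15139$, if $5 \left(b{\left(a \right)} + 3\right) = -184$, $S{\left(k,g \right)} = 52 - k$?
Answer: $\frac{2023640409}{131756} \approx 15359.0$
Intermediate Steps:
$b{\left(a \right)} = - \frac{199}{5}$ ($b{\left(a \right)} = -3 + \frac{1}{5} \left(-184\right) = -3 - \frac{184}{5} = - \frac{199}{5}$)
$n = - \frac{263507}{131756}$ ($n = -2 + \frac{1}{- \frac{199}{5} + 26391} = -2 + \frac{1}{\frac{131756}{5}} = -2 + \frac{5}{131756} = - \frac{263507}{131756} \approx -2.0$)
$\left(n + S{\left(-170,94 \right)}\right) + 15139 = \left(- \frac{263507}{131756} + \left(52 - -170\right)\right) + 15139 = \left(- \frac{263507}{131756} + \left(52 + 170\right)\right) + 15139 = \left(- \frac{263507}{131756} + 222\right) + 15139 = \frac{28986325}{131756} + 15139 = \frac{2023640409}{131756}$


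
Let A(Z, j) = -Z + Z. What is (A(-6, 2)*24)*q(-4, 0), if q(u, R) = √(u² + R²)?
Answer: 0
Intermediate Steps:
A(Z, j) = 0
q(u, R) = √(R² + u²)
(A(-6, 2)*24)*q(-4, 0) = (0*24)*√(0² + (-4)²) = 0*√(0 + 16) = 0*√16 = 0*4 = 0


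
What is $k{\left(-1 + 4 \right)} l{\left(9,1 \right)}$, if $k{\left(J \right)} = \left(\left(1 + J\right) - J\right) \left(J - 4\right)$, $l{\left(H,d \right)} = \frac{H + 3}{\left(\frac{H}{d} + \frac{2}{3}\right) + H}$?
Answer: $- \frac{9}{14} \approx -0.64286$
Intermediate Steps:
$l{\left(H,d \right)} = \frac{3 + H}{\frac{2}{3} + H + \frac{H}{d}}$ ($l{\left(H,d \right)} = \frac{3 + H}{\left(\frac{H}{d} + 2 \cdot \frac{1}{3}\right) + H} = \frac{3 + H}{\left(\frac{H}{d} + \frac{2}{3}\right) + H} = \frac{3 + H}{\left(\frac{2}{3} + \frac{H}{d}\right) + H} = \frac{3 + H}{\frac{2}{3} + H + \frac{H}{d}}$)
$k{\left(J \right)} = -4 + J$ ($k{\left(J \right)} = 1 \left(-4 + J\right) = -4 + J$)
$k{\left(-1 + 4 \right)} l{\left(9,1 \right)} = \left(-4 + \left(-1 + 4\right)\right) 3 \cdot 1 \frac{1}{2 \cdot 1 + 3 \cdot 9 + 3 \cdot 9 \cdot 1} \left(3 + 9\right) = \left(-4 + 3\right) 3 \cdot 1 \frac{1}{2 + 27 + 27} \cdot 12 = - \frac{3 \cdot 1 \cdot 12}{56} = \left(-1\right) \frac{9}{14} = - \frac{9}{14}$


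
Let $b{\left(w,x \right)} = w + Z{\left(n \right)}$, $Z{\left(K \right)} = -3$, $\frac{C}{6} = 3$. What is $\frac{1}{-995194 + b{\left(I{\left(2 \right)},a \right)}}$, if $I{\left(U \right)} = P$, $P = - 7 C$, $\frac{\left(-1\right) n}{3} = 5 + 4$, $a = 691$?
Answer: $- \frac{1}{995323} \approx -1.0047 \cdot 10^{-6}$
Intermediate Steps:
$C = 18$ ($C = 6 \cdot 3 = 18$)
$n = -27$ ($n = - 3 \left(5 + 4\right) = \left(-3\right) 9 = -27$)
$P = -126$ ($P = \left(-7\right) 18 = -126$)
$I{\left(U \right)} = -126$
$b{\left(w,x \right)} = -3 + w$ ($b{\left(w,x \right)} = w - 3 = -3 + w$)
$\frac{1}{-995194 + b{\left(I{\left(2 \right)},a \right)}} = \frac{1}{-995194 - 129} = \frac{1}{-995323} = - \frac{1}{995323}$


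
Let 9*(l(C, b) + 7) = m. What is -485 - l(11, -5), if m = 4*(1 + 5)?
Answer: -1442/3 ≈ -480.67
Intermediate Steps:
m = 24 (m = 4*6 = 24)
l(C, b) = -13/3 (l(C, b) = -7 + (1/9)*24 = -7 + 8/3 = -13/3)
-485 - l(11, -5) = -485 - 1*(-13/3) = -485 + 13/3 = -1442/3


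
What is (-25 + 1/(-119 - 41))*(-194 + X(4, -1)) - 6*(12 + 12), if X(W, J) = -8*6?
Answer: 472601/80 ≈ 5907.5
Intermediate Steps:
X(W, J) = -48
(-25 + 1/(-119 - 41))*(-194 + X(4, -1)) - 6*(12 + 12) = (-25 + 1/(-119 - 41))*(-194 - 48) - 6*(12 + 12) = (-25 + 1/(-160))*(-242) - 6*24 = (-25 - 1/160)*(-242) - 144 = -4001/160*(-242) - 144 = 484121/80 - 144 = 472601/80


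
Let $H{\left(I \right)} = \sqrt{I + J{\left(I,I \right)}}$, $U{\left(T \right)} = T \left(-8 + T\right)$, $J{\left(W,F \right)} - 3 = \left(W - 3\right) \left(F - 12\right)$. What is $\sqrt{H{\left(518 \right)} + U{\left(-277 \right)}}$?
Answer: $\sqrt{78945 + \sqrt{261111}} \approx 281.88$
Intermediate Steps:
$J{\left(W,F \right)} = 3 + \left(-12 + F\right) \left(-3 + W\right)$ ($J{\left(W,F \right)} = 3 + \left(W - 3\right) \left(F - 12\right) = 3 + \left(-3 + W\right) \left(-12 + F\right) = 3 + \left(-12 + F\right) \left(-3 + W\right)$)
$H{\left(I \right)} = \sqrt{39 + I^{2} - 14 I}$ ($H{\left(I \right)} = \sqrt{I + \left(39 - 12 I - 3 I + I I\right)} = \sqrt{I + \left(39 - 12 I - 3 I + I^{2}\right)} = \sqrt{I + \left(39 + I^{2} - 15 I\right)} = \sqrt{39 + I^{2} - 14 I}$)
$\sqrt{H{\left(518 \right)} + U{\left(-277 \right)}} = \sqrt{\sqrt{39 + 518^{2} - 7252} - 277 \left(-8 - 277\right)} = \sqrt{\sqrt{39 + 268324 - 7252} - -78945} = \sqrt{\sqrt{261111} + 78945} = \sqrt{78945 + \sqrt{261111}}$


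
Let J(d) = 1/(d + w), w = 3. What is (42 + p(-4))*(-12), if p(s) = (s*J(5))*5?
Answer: -474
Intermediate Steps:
J(d) = 1/(3 + d) (J(d) = 1/(d + 3) = 1/(3 + d))
p(s) = 5*s/8 (p(s) = (s/(3 + 5))*5 = (s/8)*5 = 5*s/8)
(42 + p(-4))*(-12) = (42 + (5/8)*(-4))*(-12) = (42 - 5/2)*(-12) = (79/2)*(-12) = -474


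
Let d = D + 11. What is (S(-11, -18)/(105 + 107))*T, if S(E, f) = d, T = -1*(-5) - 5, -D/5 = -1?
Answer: 0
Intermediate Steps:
D = 5 (D = -5*(-1) = 5)
T = 0 (T = 5 - 5 = 0)
d = 16 (d = 5 + 11 = 16)
S(E, f) = 16
(S(-11, -18)/(105 + 107))*T = (16/(105 + 107))*0 = (16/212)*0 = (16*(1/212))*0 = (4/53)*0 = 0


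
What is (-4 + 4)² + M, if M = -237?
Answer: -237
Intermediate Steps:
(-4 + 4)² + M = (-4 + 4)² - 237 = 0² - 237 = 0 - 237 = -237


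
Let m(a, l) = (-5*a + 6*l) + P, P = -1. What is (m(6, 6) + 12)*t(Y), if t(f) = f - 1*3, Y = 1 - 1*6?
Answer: -136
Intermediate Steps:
m(a, l) = -1 - 5*a + 6*l (m(a, l) = (-5*a + 6*l) - 1 = -1 - 5*a + 6*l)
Y = -5 (Y = 1 - 6 = -5)
t(f) = -3 + f (t(f) = f - 3 = -3 + f)
(m(6, 6) + 12)*t(Y) = ((-1 - 5*6 + 6*6) + 12)*(-3 - 5) = ((-1 - 30 + 36) + 12)*(-8) = (5 + 12)*(-8) = 17*(-8) = -136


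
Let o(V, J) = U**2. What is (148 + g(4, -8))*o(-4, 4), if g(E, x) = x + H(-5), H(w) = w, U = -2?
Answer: 540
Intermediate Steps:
o(V, J) = 4 (o(V, J) = (-2)**2 = 4)
g(E, x) = -5 + x (g(E, x) = x - 5 = -5 + x)
(148 + g(4, -8))*o(-4, 4) = (148 + (-5 - 8))*4 = (148 - 13)*4 = 135*4 = 540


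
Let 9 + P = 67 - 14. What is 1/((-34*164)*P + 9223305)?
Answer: 1/8977961 ≈ 1.1138e-7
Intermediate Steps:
P = 44 (P = -9 + (67 - 14) = -9 + 53 = 44)
1/((-34*164)*P + 9223305) = 1/(-34*164*44 + 9223305) = 1/(-5576*44 + 9223305) = 1/(-245344 + 9223305) = 1/8977961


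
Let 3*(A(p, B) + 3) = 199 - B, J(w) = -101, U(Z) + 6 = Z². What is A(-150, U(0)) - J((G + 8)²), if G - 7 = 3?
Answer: 499/3 ≈ 166.33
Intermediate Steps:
G = 10 (G = 7 + 3 = 10)
U(Z) = -6 + Z²
A(p, B) = 190/3 - B/3 (A(p, B) = -3 + (199 - B)/3 = -3 + (199/3 - B/3) = 190/3 - B/3)
A(-150, U(0)) - J((G + 8)²) = (190/3 - (-6 + 0²)/3) - 1*(-101) = (190/3 - (-6 + 0)/3) + 101 = (190/3 - ⅓*(-6)) + 101 = (190/3 + 2) + 101 = 196/3 + 101 = 499/3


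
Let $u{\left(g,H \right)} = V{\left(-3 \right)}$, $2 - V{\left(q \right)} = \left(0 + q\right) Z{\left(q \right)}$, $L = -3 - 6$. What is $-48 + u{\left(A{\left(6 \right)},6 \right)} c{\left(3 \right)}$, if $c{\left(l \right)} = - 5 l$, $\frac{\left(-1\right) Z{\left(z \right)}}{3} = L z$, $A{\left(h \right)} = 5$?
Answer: $3567$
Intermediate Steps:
$L = -9$ ($L = -3 - 6 = -9$)
$Z{\left(z \right)} = 27 z$ ($Z{\left(z \right)} = - 3 \left(- 9 z\right) = 27 z$)
$V{\left(q \right)} = 2 - 27 q^{2}$ ($V{\left(q \right)} = 2 - \left(0 + q\right) 27 q = 2 - q 27 q = 2 - 27 q^{2}$)
$u{\left(g,H \right)} = -241$ ($u{\left(g,H \right)} = 2 - 27 \left(-3\right)^{2} = 2 - 243 = -241$)
$-48 + u{\left(A{\left(6 \right)},6 \right)} c{\left(3 \right)} = -48 - 241 \left(\left(-5\right) 3\right) = -48 - -3615 = -48 + 3615 = 3567$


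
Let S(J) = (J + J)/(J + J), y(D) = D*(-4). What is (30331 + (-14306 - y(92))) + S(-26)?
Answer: 16394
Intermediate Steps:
y(D) = -4*D
S(J) = 1 (S(J) = (2*J)/((2*J)) = (2*J)*(1/(2*J)) = 1)
(30331 + (-14306 - y(92))) + S(-26) = (30331 + (-14306 - (-4)*92)) + 1 = (30331 + (-14306 - 1*(-368))) + 1 = (30331 + (-14306 + 368)) + 1 = (30331 - 13938) + 1 = 16393 + 1 = 16394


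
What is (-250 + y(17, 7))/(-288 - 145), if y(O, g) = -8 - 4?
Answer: 262/433 ≈ 0.60508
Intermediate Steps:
y(O, g) = -12
(-250 + y(17, 7))/(-288 - 145) = (-250 - 12)/(-288 - 145) = -262/(-433) = -262*(-1/433) = 262/433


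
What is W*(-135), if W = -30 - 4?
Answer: 4590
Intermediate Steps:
W = -34
W*(-135) = -34*(-135) = 4590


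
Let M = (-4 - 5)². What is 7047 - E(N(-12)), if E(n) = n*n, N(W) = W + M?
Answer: 2286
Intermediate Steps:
M = 81 (M = (-9)² = 81)
N(W) = 81 + W (N(W) = W + 81 = 81 + W)
E(n) = n²
7047 - E(N(-12)) = 7047 - (81 - 12)² = 7047 - 1*69² = 7047 - 1*4761 = 7047 - 4761 = 2286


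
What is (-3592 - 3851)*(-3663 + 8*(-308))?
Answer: 45603261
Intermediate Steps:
(-3592 - 3851)*(-3663 + 8*(-308)) = -7443*(-3663 - 2464) = -7443*(-6127) = 45603261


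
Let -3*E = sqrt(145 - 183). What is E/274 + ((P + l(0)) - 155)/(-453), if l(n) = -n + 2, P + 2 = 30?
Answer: 125/453 - I*sqrt(38)/822 ≈ 0.27594 - 0.0074993*I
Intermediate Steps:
P = 28 (P = -2 + 30 = 28)
l(n) = 2 - n
E = -I*sqrt(38)/3 (E = -sqrt(145 - 183)/3 = -I*sqrt(38)/3 ≈ -2.0548*I)
E/274 + ((P + l(0)) - 155)/(-453) = -I*sqrt(38)/3/274 + ((28 + (2 - 1*0)) - 155)/(-453) = -I*sqrt(38)/3*(1/274) + ((28 + (2 + 0)) - 155)*(-1/453) = -I*sqrt(38)/822 + ((28 + 2) - 155)*(-1/453) = -I*sqrt(38)/822 + (30 - 155)*(-1/453) = -I*sqrt(38)/822 - 125*(-1/453) = -I*sqrt(38)/822 + 125/453 = 125/453 - I*sqrt(38)/822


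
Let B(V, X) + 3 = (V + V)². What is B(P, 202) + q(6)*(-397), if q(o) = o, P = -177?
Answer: 122931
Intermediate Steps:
B(V, X) = -3 + 4*V² (B(V, X) = -3 + (V + V)² = -3 + (2*V)² = -3 + 4*V²)
B(P, 202) + q(6)*(-397) = (-3 + 4*(-177)²) + 6*(-397) = (-3 + 4*31329) - 2382 = (-3 + 125316) - 2382 = 125313 - 2382 = 122931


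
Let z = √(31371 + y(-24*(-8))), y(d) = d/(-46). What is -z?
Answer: -√16593051/23 ≈ -177.11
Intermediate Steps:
y(d) = -d/46 (y(d) = d*(-1/46) = -d/46)
z = √16593051/23 (z = √(31371 - (-12)*(-8)/23) = √(31371 - 1/46*192) = √(31371 - 96/23) = √(721437/23) = √16593051/23 ≈ 177.11)
-z = -√16593051/23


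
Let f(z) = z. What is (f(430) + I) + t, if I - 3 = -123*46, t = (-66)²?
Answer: -869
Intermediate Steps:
t = 4356
I = -5655 (I = 3 - 123*46 = 3 - 5658 = -5655)
(f(430) + I) + t = (430 - 5655) + 4356 = -5225 + 4356 = -869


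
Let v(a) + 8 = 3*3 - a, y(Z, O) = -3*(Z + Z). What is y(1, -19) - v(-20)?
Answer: -27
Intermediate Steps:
y(Z, O) = -6*Z
v(a) = 1 - a (v(a) = -8 + (3*3 - a) = -8 + (9 - a) = 1 - a)
y(1, -19) - v(-20) = -6*1 - (1 - 1*(-20)) = -6 - (1 + 20) = -6 - 1*21 = -6 - 21 = -27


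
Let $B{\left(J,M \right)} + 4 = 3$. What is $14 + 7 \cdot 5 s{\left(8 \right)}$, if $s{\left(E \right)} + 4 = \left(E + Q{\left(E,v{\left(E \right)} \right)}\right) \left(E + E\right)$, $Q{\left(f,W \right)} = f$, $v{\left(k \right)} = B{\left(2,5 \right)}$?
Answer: $8834$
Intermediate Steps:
$B{\left(J,M \right)} = -1$ ($B{\left(J,M \right)} = -4 + 3 = -1$)
$v{\left(k \right)} = -1$
$s{\left(E \right)} = -4 + 4 E^{2}$ ($s{\left(E \right)} = -4 + \left(E + E\right) \left(E + E\right) = -4 + 2 E 2 E = -4 + 4 E^{2}$)
$14 + 7 \cdot 5 s{\left(8 \right)} = 14 + 7 \cdot 5 \left(-4 + 4 \cdot 8^{2}\right) = 14 + 35 \left(-4 + 4 \cdot 64\right) = 14 + 35 \left(-4 + 256\right) = 14 + 35 \cdot 252 = 14 + 8820 = 8834$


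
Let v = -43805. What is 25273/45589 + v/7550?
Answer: -361242999/68839390 ≈ -5.2476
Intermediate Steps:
25273/45589 + v/7550 = 25273/45589 - 43805/7550 = 25273*(1/45589) - 43805*1/7550 = 25273/45589 - 8761/1510 = -361242999/68839390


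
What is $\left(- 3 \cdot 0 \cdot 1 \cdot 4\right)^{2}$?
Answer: $0$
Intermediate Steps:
$\left(- 3 \cdot 0 \cdot 1 \cdot 4\right)^{2} = \left(\left(-3\right) 0 \cdot 4\right)^{2} = \left(0 \cdot 4\right)^{2} = 0^{2} = 0$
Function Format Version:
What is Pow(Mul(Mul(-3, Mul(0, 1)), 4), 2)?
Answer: 0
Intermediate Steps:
Pow(Mul(Mul(-3, Mul(0, 1)), 4), 2) = Pow(Mul(Mul(-3, 0), 4), 2) = Pow(Mul(0, 4), 2) = Pow(0, 2) = 0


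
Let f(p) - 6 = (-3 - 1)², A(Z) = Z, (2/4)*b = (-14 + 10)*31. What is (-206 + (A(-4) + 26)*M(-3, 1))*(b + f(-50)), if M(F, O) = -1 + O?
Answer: 46556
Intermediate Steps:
b = -248 (b = 2*((-14 + 10)*31) = 2*(-4*31) = 2*(-124) = -248)
f(p) = 22 (f(p) = 6 + (-3 - 1)² = 6 + (-4)² = 6 + 16 = 22)
(-206 + (A(-4) + 26)*M(-3, 1))*(b + f(-50)) = (-206 + (-4 + 26)*(-1 + 1))*(-248 + 22) = (-206 + 22*0)*(-226) = (-206 + 0)*(-226) = -206*(-226) = 46556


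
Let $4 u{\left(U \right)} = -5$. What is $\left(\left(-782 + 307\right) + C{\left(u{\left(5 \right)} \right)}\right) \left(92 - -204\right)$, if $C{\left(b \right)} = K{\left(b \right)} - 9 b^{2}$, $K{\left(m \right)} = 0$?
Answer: $- \frac{289525}{2} \approx -1.4476 \cdot 10^{5}$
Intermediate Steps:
$u{\left(U \right)} = - \frac{5}{4}$ ($u{\left(U \right)} = \frac{1}{4} \left(-5\right) = - \frac{5}{4}$)
$C{\left(b \right)} = - 9 b^{2}$ ($C{\left(b \right)} = 0 - 9 b^{2} = - 9 b^{2}$)
$\left(\left(-782 + 307\right) + C{\left(u{\left(5 \right)} \right)}\right) \left(92 - -204\right) = \left(\left(-782 + 307\right) - 9 \left(- \frac{5}{4}\right)^{2}\right) \left(92 - -204\right) = \left(-475 - \frac{225}{16}\right) \left(92 + 204\right) = \left(-475 - \frac{225}{16}\right) 296 = \left(- \frac{7825}{16}\right) 296 = - \frac{289525}{2}$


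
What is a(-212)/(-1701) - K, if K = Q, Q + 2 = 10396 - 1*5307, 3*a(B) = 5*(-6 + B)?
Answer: -25957871/5103 ≈ -5086.8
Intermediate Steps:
a(B) = -10 + 5*B/3 (a(B) = (5*(-6 + B))/3 = (-30 + 5*B)/3 = -10 + 5*B/3)
Q = 5087 (Q = -2 + (10396 - 1*5307) = -2 + (10396 - 5307) = -2 + 5089 = 5087)
K = 5087
a(-212)/(-1701) - K = (-10 + (5/3)*(-212))/(-1701) - 1*5087 = (-10 - 1060/3)*(-1/1701) - 5087 = -1090/3*(-1/1701) - 5087 = 1090/5103 - 5087 = -25957871/5103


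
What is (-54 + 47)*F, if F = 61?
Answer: -427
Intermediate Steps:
(-54 + 47)*F = (-54 + 47)*61 = -7*61 = -427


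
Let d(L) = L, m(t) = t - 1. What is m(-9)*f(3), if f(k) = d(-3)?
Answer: 30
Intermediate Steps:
m(t) = -1 + t
f(k) = -3
m(-9)*f(3) = (-1 - 9)*(-3) = -10*(-3) = 30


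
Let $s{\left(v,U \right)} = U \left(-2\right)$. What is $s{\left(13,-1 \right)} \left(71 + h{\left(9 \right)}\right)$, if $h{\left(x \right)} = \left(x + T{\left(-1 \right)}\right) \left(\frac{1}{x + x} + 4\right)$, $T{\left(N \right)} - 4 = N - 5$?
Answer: $\frac{1789}{9} \approx 198.78$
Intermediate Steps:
$T{\left(N \right)} = -1 + N$ ($T{\left(N \right)} = 4 + \left(N - 5\right) = 4 + \left(-5 + N\right) = -1 + N$)
$s{\left(v,U \right)} = - 2 U$
$h{\left(x \right)} = \left(-2 + x\right) \left(4 + \frac{1}{2 x}\right)$ ($h{\left(x \right)} = \left(x - 2\right) \left(\frac{1}{x + x} + 4\right) = \left(x - 2\right) \left(\frac{1}{2 x} + 4\right) = \left(-2 + x\right) \left(\frac{1}{2 x} + 4\right) = \left(-2 + x\right) \left(4 + \frac{1}{2 x}\right)$)
$s{\left(13,-1 \right)} \left(71 + h{\left(9 \right)}\right) = \left(-2\right) \left(-1\right) \left(71 - - \frac{511}{18}\right) = 2 \left(71 - - \frac{511}{18}\right) = 2 \left(71 + \frac{511}{18}\right) = 2 \cdot \frac{1789}{18} = \frac{1789}{9}$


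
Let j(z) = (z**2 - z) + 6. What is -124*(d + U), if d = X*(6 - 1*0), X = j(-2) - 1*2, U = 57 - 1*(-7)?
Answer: -15376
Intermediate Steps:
U = 64 (U = 57 + 7 = 64)
j(z) = 6 + z**2 - z
X = 10 (X = (6 + (-2)**2 - 1*(-2)) - 1*2 = (6 + 4 + 2) - 2 = 12 - 2 = 10)
d = 60 (d = 10*(6 - 1*0) = 10*(6 + 0) = 10*6 = 60)
-124*(d + U) = -124*(60 + 64) = -124*124 = -15376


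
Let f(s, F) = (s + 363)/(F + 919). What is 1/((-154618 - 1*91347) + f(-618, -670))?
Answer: -83/20415180 ≈ -4.0656e-6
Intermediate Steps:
f(s, F) = (363 + s)/(919 + F)
1/((-154618 - 1*91347) + f(-618, -670)) = 1/((-154618 - 1*91347) + (363 - 618)/(919 - 670)) = 1/((-154618 - 91347) - 255/249) = 1/(-245965 + (1/249)*(-255)) = 1/(-245965 - 85/83) = 1/(-20415180/83) = -83/20415180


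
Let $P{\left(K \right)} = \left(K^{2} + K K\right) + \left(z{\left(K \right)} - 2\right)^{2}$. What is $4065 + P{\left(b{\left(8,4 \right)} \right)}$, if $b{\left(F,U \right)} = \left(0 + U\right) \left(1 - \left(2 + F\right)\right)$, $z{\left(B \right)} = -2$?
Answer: $6673$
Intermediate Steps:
$b{\left(F,U \right)} = U \left(-1 - F\right)$
$P{\left(K \right)} = 16 + 2 K^{2}$ ($P{\left(K \right)} = \left(K^{2} + K K\right) + \left(-2 - 2\right)^{2} = \left(K^{2} + K^{2}\right) + \left(-4\right)^{2} = 2 K^{2} + 16 = 16 + 2 K^{2}$)
$4065 + P{\left(b{\left(8,4 \right)} \right)} = 4065 + \left(16 + 2 \left(\left(-1\right) 4 \left(1 + 8\right)\right)^{2}\right) = 4065 + \left(16 + 2 \left(\left(-1\right) 4 \cdot 9\right)^{2}\right) = 4065 + \left(16 + 2 \left(-36\right)^{2}\right) = 4065 + \left(16 + 2 \cdot 1296\right) = 4065 + \left(16 + 2592\right) = 4065 + 2608 = 6673$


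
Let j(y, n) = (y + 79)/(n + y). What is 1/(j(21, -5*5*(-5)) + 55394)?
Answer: 73/4043812 ≈ 1.8052e-5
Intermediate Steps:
j(y, n) = (79 + y)/(n + y)
1/(j(21, -5*5*(-5)) + 55394) = 1/((79 + 21)/(-5*5*(-5) + 21) + 55394) = 1/(100/(-25*(-5) + 21) + 55394) = 1/(100/(125 + 21) + 55394) = 1/(100/146 + 55394) = 1/((1/146)*100 + 55394) = 1/(50/73 + 55394) = 1/(4043812/73) = 73/4043812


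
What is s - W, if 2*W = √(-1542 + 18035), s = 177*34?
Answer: 6018 - √16493/2 ≈ 5953.8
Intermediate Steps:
s = 6018
W = √16493/2 (W = √(-1542 + 18035)/2 = √16493/2 ≈ 64.213)
s - W = 6018 - √16493/2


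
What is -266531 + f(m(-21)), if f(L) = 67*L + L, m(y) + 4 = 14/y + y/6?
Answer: -801259/3 ≈ -2.6709e+5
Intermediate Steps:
m(y) = -4 + 14/y + y/6 (m(y) = -4 + (14/y + y/6) = -4 + 14/y + y/6)
f(L) = 68*L
-266531 + f(m(-21)) = -266531 + 68*(-4 + 14/(-21) + (⅙)*(-21)) = -266531 + 68*(-4 + 14*(-1/21) - 7/2) = -266531 + 68*(-4 - ⅔ - 7/2) = -266531 + 68*(-49/6) = -266531 - 1666/3 = -801259/3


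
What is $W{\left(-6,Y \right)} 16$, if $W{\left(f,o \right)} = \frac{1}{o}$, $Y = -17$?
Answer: $- \frac{16}{17} \approx -0.94118$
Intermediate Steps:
$W{\left(-6,Y \right)} 16 = \frac{1}{-17} \cdot 16 = \left(- \frac{1}{17}\right) 16 = - \frac{16}{17}$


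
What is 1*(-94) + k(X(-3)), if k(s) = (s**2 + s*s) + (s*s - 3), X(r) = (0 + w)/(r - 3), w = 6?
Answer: -94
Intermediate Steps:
X(r) = 6/(-3 + r) (X(r) = (0 + 6)/(r - 3) = 6/(-3 + r))
k(s) = -3 + 3*s**2 (k(s) = (s**2 + s**2) + (s**2 - 3) = 2*s**2 + (-3 + s**2) = -3 + 3*s**2)
1*(-94) + k(X(-3)) = 1*(-94) + (-3 + 3*(6/(-3 - 3))**2) = -94 + (-3 + 3*(6/(-6))**2) = -94 + (-3 + 3*(6*(-1/6))**2) = -94 + (-3 + 3*(-1)**2) = -94 + (-3 + 3*1) = -94 + (-3 + 3) = -94 + 0 = -94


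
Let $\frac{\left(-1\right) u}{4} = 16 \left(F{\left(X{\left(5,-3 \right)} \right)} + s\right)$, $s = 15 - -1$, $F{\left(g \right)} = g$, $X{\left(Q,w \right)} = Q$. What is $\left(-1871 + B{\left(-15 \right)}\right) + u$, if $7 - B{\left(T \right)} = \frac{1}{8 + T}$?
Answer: $- \frac{22455}{7} \approx -3207.9$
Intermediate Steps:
$s = 16$ ($s = 15 + 1 = 16$)
$u = -1344$ ($u = - 4 \cdot 16 \left(5 + 16\right) = - 4 \cdot 16 \cdot 21 = \left(-4\right) 336 = -1344$)
$B{\left(T \right)} = 7 - \frac{1}{8 + T}$
$\left(-1871 + B{\left(-15 \right)}\right) + u = \left(-1871 + \frac{55 + 7 \left(-15\right)}{8 - 15}\right) - 1344 = \left(-1871 + \frac{55 - 105}{-7}\right) - 1344 = \left(-1871 - - \frac{50}{7}\right) - 1344 = \left(-1871 + \frac{50}{7}\right) - 1344 = - \frac{13047}{7} - 1344 = - \frac{22455}{7}$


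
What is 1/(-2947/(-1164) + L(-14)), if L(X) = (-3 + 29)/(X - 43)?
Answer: 22116/45905 ≈ 0.48178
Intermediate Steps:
L(X) = 26/(-43 + X)
1/(-2947/(-1164) + L(-14)) = 1/(-2947/(-1164) + 26/(-43 - 14)) = 1/(-2947*(-1/1164) + 26/(-57)) = 1/(2947/1164 + 26*(-1/57)) = 1/(2947/1164 - 26/57) = 1/(45905/22116) = 22116/45905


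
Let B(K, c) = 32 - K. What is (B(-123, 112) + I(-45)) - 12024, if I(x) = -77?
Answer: -11946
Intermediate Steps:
(B(-123, 112) + I(-45)) - 12024 = ((32 - 1*(-123)) - 77) - 12024 = ((32 + 123) - 77) - 12024 = (155 - 77) - 12024 = 78 - 12024 = -11946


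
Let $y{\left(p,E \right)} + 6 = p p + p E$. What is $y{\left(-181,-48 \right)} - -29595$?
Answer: $71038$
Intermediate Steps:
$y{\left(p,E \right)} = -6 + p^{2} + E p$ ($y{\left(p,E \right)} = -6 + \left(p p + p E\right) = -6 + \left(p^{2} + E p\right) = -6 + p^{2} + E p$)
$y{\left(-181,-48 \right)} - -29595 = \left(-6 + \left(-181\right)^{2} - -8688\right) - -29595 = \left(-6 + 32761 + 8688\right) + 29595 = 41443 + 29595 = 71038$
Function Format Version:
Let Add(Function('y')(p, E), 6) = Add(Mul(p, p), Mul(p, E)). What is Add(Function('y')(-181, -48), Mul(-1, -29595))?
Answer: 71038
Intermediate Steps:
Function('y')(p, E) = Add(-6, Pow(p, 2), Mul(E, p)) (Function('y')(p, E) = Add(-6, Add(Mul(p, p), Mul(p, E))) = Add(-6, Add(Pow(p, 2), Mul(E, p))) = Add(-6, Pow(p, 2), Mul(E, p)))
Add(Function('y')(-181, -48), Mul(-1, -29595)) = Add(Add(-6, Pow(-181, 2), Mul(-48, -181)), Mul(-1, -29595)) = Add(Add(-6, 32761, 8688), 29595) = Add(41443, 29595) = 71038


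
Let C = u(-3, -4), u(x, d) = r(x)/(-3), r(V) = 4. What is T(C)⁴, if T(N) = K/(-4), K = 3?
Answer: 81/256 ≈ 0.31641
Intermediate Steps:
u(x, d) = -4/3 (u(x, d) = 4/(-3) = 4*(-⅓) = -4/3)
C = -4/3 ≈ -1.3333
T(N) = -¾ (T(N) = 3/(-4) = 3*(-¼) = -¾)
T(C)⁴ = (-¾)⁴ = 81/256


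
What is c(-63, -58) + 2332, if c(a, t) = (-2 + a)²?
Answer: 6557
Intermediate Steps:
c(-63, -58) + 2332 = (-2 - 63)² + 2332 = (-65)² + 2332 = 4225 + 2332 = 6557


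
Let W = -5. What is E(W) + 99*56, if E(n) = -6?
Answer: 5538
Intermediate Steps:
E(W) + 99*56 = -6 + 99*56 = -6 + 5544 = 5538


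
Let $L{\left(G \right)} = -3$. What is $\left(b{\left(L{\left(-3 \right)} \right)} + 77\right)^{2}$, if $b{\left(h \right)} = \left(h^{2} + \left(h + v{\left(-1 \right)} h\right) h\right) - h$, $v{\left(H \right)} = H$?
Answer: $7921$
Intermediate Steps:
$b{\left(h \right)} = h^{2} - h$ ($b{\left(h \right)} = \left(h^{2} + \left(h - h\right) h\right) - h = \left(h^{2} + 0 h\right) - h = \left(h^{2} + 0\right) - h = h^{2} - h$)
$\left(b{\left(L{\left(-3 \right)} \right)} + 77\right)^{2} = \left(- 3 \left(-1 - 3\right) + 77\right)^{2} = \left(\left(-3\right) \left(-4\right) + 77\right)^{2} = \left(12 + 77\right)^{2} = 89^{2} = 7921$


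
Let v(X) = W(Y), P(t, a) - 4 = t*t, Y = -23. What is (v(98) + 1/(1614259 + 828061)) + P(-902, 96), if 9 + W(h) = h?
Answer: 1987012936321/2442320 ≈ 8.1358e+5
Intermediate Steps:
P(t, a) = 4 + t² (P(t, a) = 4 + t*t = 4 + t²)
W(h) = -9 + h
v(X) = -32 (v(X) = -9 - 23 = -32)
(v(98) + 1/(1614259 + 828061)) + P(-902, 96) = (-32 + 1/(1614259 + 828061)) + (4 + (-902)²) = (-32 + 1/2442320) + (4 + 813604) = (-32 + 1/2442320) + 813608 = -78154239/2442320 + 813608 = 1987012936321/2442320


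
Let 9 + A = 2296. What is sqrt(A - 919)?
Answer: 6*sqrt(38) ≈ 36.987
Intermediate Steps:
A = 2287 (A = -9 + 2296 = 2287)
sqrt(A - 919) = sqrt(2287 - 919) = sqrt(1368) = 6*sqrt(38)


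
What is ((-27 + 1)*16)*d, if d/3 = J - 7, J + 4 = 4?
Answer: 8736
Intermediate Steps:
J = 0 (J = -4 + 4 = 0)
d = -21 (d = 3*(0 - 7) = 3*(-7) = -21)
((-27 + 1)*16)*d = ((-27 + 1)*16)*(-21) = -26*16*(-21) = -416*(-21) = 8736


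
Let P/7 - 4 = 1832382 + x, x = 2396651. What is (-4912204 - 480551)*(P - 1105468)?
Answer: -153681604904205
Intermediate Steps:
P = 29603259 (P = 28 + 7*(1832382 + 2396651) = 28 + 7*4229033 = 28 + 29603231 = 29603259)
(-4912204 - 480551)*(P - 1105468) = (-4912204 - 480551)*(29603259 - 1105468) = -5392755*28497791 = -153681604904205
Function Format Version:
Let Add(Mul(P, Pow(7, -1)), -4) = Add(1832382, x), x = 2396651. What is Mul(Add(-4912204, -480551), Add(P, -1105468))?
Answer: -153681604904205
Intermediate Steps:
P = 29603259 (P = Add(28, Mul(7, Add(1832382, 2396651))) = Add(28, Mul(7, 4229033)) = Add(28, 29603231) = 29603259)
Mul(Add(-4912204, -480551), Add(P, -1105468)) = Mul(Add(-4912204, -480551), Add(29603259, -1105468)) = Mul(-5392755, 28497791) = -153681604904205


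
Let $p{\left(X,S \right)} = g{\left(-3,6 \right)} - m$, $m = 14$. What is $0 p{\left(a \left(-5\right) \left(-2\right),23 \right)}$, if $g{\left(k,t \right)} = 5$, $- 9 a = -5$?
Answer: $0$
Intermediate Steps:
$a = \frac{5}{9}$ ($a = \left(- \frac{1}{9}\right) \left(-5\right) = \frac{5}{9} \approx 0.55556$)
$p{\left(X,S \right)} = -9$ ($p{\left(X,S \right)} = 5 - 14 = -9$)
$0 p{\left(a \left(-5\right) \left(-2\right),23 \right)} = 0 \left(-9\right) = 0$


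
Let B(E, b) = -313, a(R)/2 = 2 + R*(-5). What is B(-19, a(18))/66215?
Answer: -313/66215 ≈ -0.0047270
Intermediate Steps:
a(R) = 4 - 10*R (a(R) = 2*(2 + R*(-5)) = 2*(2 - 5*R) = 4 - 10*R)
B(-19, a(18))/66215 = -313/66215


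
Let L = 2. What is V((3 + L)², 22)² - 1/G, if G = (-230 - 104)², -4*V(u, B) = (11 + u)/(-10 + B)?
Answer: 250997/446224 ≈ 0.56249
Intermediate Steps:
V(u, B) = -(11 + u)/(4*(-10 + B))
G = 111556 (G = (-334)² = 111556)
V((3 + L)², 22)² - 1/G = ((-11 - (3 + 2)²)/(4*(-10 + 22)))² - 1/111556 = ((¼)*(-11 - 1*5²)/12)² - 1*1/111556 = ((¼)*(1/12)*(-11 - 1*25))² - 1/111556 = ((¼)*(1/12)*(-11 - 25))² - 1/111556 = ((¼)*(1/12)*(-36))² - 1/111556 = (-¾)² - 1/111556 = 9/16 - 1/111556 = 250997/446224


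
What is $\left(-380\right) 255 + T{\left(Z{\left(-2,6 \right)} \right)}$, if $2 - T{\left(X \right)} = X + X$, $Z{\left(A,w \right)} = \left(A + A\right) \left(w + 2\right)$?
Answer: $-96834$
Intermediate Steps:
$Z{\left(A,w \right)} = 2 A \left(2 + w\right)$
$T{\left(X \right)} = 2 - 2 X$ ($T{\left(X \right)} = 2 - \left(X + X\right) = 2 - 2 X$)
$\left(-380\right) 255 + T{\left(Z{\left(-2,6 \right)} \right)} = \left(-380\right) 255 - \left(-2 + 2 \cdot 2 \left(-2\right) \left(2 + 6\right)\right) = -96900 - \left(-2 + 2 \cdot 2 \left(-2\right) 8\right) = -96900 + \left(2 - -64\right) = -96900 + \left(2 + 64\right) = -96900 + 66 = -96834$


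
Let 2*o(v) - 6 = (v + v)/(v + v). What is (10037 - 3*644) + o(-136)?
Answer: 16217/2 ≈ 8108.5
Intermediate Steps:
o(v) = 7/2 (o(v) = 3 + ((v + v)/(v + v))/2 = 3 + ((2*v)/((2*v)))/2 = 3 + ((2*v)*(1/(2*v)))/2 = 3 + (½)*1 = 3 + ½ = 7/2)
(10037 - 3*644) + o(-136) = (10037 - 3*644) + 7/2 = (10037 - 1*1932) + 7/2 = (10037 - 1932) + 7/2 = 8105 + 7/2 = 16217/2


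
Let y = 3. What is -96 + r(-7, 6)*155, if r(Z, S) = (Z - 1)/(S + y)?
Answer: -2104/9 ≈ -233.78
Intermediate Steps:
r(Z, S) = (-1 + Z)/(3 + S) (r(Z, S) = (Z - 1)/(S + 3) = (-1 + Z)/(3 + S))
-96 + r(-7, 6)*155 = -96 + ((-1 - 7)/(3 + 6))*155 = -96 + (-8/9)*155 = -96 + ((⅑)*(-8))*155 = -96 - 8/9*155 = -96 - 1240/9 = -2104/9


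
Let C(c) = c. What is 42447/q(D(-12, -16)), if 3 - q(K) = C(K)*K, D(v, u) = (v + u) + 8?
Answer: -42447/397 ≈ -106.92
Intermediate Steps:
D(v, u) = 8 + u + v (D(v, u) = (u + v) + 8 = 8 + u + v)
q(K) = 3 - K² (q(K) = 3 - K*K = 3 - K²)
42447/q(D(-12, -16)) = 42447/(3 - (8 - 16 - 12)²) = 42447/(3 - 1*(-20)²) = 42447/(3 - 1*400) = 42447/(3 - 400) = 42447/(-397) = 42447*(-1/397) = -42447/397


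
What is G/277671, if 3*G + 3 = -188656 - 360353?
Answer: -183004/277671 ≈ -0.65907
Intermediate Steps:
G = -183004 (G = -1 + (-188656 - 360353)/3 = -1 + (1/3)*(-549009) = -1 - 183003 = -183004)
G/277671 = -183004/277671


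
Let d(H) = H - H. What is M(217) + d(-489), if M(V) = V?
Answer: 217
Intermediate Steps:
d(H) = 0
M(217) + d(-489) = 217 + 0 = 217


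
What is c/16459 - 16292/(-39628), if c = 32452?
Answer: 388539471/163059313 ≈ 2.3828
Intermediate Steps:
c/16459 - 16292/(-39628) = 32452/16459 - 16292/(-39628) = 32452*(1/16459) - 16292*(-1/39628) = 32452/16459 + 4073/9907 = 388539471/163059313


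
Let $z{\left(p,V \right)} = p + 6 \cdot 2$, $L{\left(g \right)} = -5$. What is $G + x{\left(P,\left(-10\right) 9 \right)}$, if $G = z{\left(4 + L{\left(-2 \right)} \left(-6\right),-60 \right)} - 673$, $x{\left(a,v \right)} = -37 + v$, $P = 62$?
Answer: $-754$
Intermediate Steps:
$z{\left(p,V \right)} = 12 + p$ ($z{\left(p,V \right)} = p + 12 = 12 + p$)
$G = -627$ ($G = \left(12 + \left(4 - -30\right)\right) - 673 = \left(12 + \left(4 + 30\right)\right) - 673 = \left(12 + 34\right) - 673 = 46 - 673 = -627$)
$G + x{\left(P,\left(-10\right) 9 \right)} = -627 - 127 = -754$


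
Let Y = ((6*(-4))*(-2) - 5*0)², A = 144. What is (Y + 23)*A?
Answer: 335088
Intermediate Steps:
Y = 2304 (Y = (-24*(-2) + 0)² = (48 + 0)² = 48² = 2304)
(Y + 23)*A = (2304 + 23)*144 = 2327*144 = 335088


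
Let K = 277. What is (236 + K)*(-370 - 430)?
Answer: -410400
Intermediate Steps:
(236 + K)*(-370 - 430) = (236 + 277)*(-370 - 430) = 513*(-800) = -410400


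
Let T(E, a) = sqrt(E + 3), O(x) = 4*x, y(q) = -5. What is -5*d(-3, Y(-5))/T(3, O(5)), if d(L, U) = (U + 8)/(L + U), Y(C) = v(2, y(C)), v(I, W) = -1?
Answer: 35*sqrt(6)/24 ≈ 3.5722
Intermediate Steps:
T(E, a) = sqrt(3 + E)
Y(C) = -1
d(L, U) = (8 + U)/(L + U)
-5*d(-3, Y(-5))/T(3, O(5)) = -5*(8 - 1)/(-3 - 1)/(sqrt(3 + 3)) = -5*7/(-4)/(sqrt(6)) = -5*(-1/4*7)*sqrt(6)/6 = -(-35)*sqrt(6)/6/4 = -(-35)*sqrt(6)/24 = 35*sqrt(6)/24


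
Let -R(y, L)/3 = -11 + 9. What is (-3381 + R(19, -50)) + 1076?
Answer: -2299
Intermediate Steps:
R(y, L) = 6 (R(y, L) = -3*(-11 + 9) = -3*(-2) = 6)
(-3381 + R(19, -50)) + 1076 = (-3381 + 6) + 1076 = -3375 + 1076 = -2299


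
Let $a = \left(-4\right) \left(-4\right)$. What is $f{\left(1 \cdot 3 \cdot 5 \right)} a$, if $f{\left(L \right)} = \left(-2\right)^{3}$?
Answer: $-128$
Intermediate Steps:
$f{\left(L \right)} = -8$
$a = 16$
$f{\left(1 \cdot 3 \cdot 5 \right)} a = \left(-8\right) 16 = -128$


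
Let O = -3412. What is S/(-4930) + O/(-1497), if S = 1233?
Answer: 14975359/7380210 ≈ 2.0291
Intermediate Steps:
S/(-4930) + O/(-1497) = 1233/(-4930) - 3412/(-1497) = 1233*(-1/4930) - 3412*(-1/1497) = -1233/4930 + 3412/1497 = 14975359/7380210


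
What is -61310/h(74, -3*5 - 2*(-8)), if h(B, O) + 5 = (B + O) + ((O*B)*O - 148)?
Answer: 30655/2 ≈ 15328.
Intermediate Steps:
h(B, O) = -153 + B + O + B*O² (h(B, O) = -5 + ((B + O) + ((O*B)*O - 148)) = -5 + ((B + O) + ((B*O)*O - 148)) = -5 + ((B + O) + (B*O² - 148)) = -5 + ((B + O) + (-148 + B*O²)) = -5 + (-148 + B + O + B*O²) = -153 + B + O + B*O²)
-61310/h(74, -3*5 - 2*(-8)) = -61310/(-153 + 74 + (-3*5 - 2*(-8)) + 74*(-3*5 - 2*(-8))²) = -61310/(-153 + 74 + (-15 + 16) + 74*(-15 + 16)²) = -61310/(-153 + 74 + 1 + 74*1²) = -61310/(-153 + 74 + 1 + 74*1) = -61310/(-153 + 74 + 1 + 74) = -61310/(-4) = -61310*(-¼) = 30655/2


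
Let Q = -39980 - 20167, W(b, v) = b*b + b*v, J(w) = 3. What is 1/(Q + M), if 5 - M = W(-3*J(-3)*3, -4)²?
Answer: -1/760711 ≈ -1.3146e-6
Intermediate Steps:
W(b, v) = b² + b*v
M = -700564 (M = 5 - ((-3*3*3)*(-3*3*3 - 4))² = 5 - ((-9*3)*(-9*3 - 4))² = 5 - (-27*(-27 - 4))² = 5 - (-27*(-31))² = 5 - 1*837² = 5 - 1*700569 = 5 - 700569 = -700564)
Q = -60147
1/(Q + M) = 1/(-60147 - 700564) = 1/(-760711) = -1/760711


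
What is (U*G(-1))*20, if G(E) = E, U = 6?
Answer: -120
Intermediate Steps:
(U*G(-1))*20 = (6*(-1))*20 = -6*20 = -120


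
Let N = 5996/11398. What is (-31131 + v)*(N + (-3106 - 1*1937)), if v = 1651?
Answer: 847168499320/5699 ≈ 1.4865e+8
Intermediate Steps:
N = 2998/5699 (N = 5996*(1/11398) = 2998/5699 ≈ 0.52606)
(-31131 + v)*(N + (-3106 - 1*1937)) = (-31131 + 1651)*(2998/5699 + (-3106 - 1*1937)) = -29480*(2998/5699 + (-3106 - 1937)) = -29480*(2998/5699 - 5043) = -29480*(-28737059/5699) = 847168499320/5699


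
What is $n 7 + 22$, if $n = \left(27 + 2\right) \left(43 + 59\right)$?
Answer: $20728$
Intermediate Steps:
$n = 2958$ ($n = 29 \cdot 102 = 2958$)
$n 7 + 22 = 2958 \cdot 7 + 22 = 20706 + 22 = 20728$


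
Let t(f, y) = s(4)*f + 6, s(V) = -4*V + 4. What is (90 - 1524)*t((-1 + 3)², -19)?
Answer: 60228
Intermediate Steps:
s(V) = 4 - 4*V
t(f, y) = 6 - 12*f (t(f, y) = (4 - 4*4)*f + 6 = (4 - 16)*f + 6 = -12*f + 6 = 6 - 12*f)
(90 - 1524)*t((-1 + 3)², -19) = (90 - 1524)*(6 - 12*(-1 + 3)²) = -1434*(6 - 12*2²) = -1434*(6 - 12*4) = -1434*(6 - 48) = -1434*(-42) = 60228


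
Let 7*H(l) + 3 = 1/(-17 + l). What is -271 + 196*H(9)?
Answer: -717/2 ≈ -358.50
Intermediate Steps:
H(l) = -3/7 + 1/(7*(-17 + l))
-271 + 196*H(9) = -271 + 196*((52 - 3*9)/(7*(-17 + 9))) = -271 + 196*((⅐)*(52 - 27)/(-8)) = -271 + 196*((⅐)*(-⅛)*25) = -271 + 196*(-25/56) = -271 - 175/2 = -717/2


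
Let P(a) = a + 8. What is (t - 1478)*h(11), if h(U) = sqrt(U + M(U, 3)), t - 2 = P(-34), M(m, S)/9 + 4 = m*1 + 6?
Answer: -12016*sqrt(2) ≈ -16993.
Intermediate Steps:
M(m, S) = 18 + 9*m (M(m, S) = -36 + 9*(m*1 + 6) = -36 + 9*(m + 6) = -36 + 9*(6 + m) = -36 + (54 + 9*m) = 18 + 9*m)
P(a) = 8 + a
t = -24 (t = 2 + (8 - 34) = 2 - 26 = -24)
h(U) = sqrt(18 + 10*U) (h(U) = sqrt(U + (18 + 9*U)) = sqrt(18 + 10*U))
(t - 1478)*h(11) = (-24 - 1478)*sqrt(18 + 10*11) = -1502*sqrt(18 + 110) = -12016*sqrt(2)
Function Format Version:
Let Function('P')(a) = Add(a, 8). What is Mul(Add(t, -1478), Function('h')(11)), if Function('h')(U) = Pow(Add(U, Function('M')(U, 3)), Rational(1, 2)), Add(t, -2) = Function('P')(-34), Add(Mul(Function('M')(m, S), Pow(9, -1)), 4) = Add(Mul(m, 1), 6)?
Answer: Mul(-12016, Pow(2, Rational(1, 2))) ≈ -16993.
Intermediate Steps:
Function('M')(m, S) = Add(18, Mul(9, m)) (Function('M')(m, S) = Add(-36, Mul(9, Add(Mul(m, 1), 6))) = Add(-36, Mul(9, Add(m, 6))) = Add(-36, Mul(9, Add(6, m))) = Add(-36, Add(54, Mul(9, m))) = Add(18, Mul(9, m)))
Function('P')(a) = Add(8, a)
t = -24 (t = Add(2, Add(8, -34)) = Add(2, -26) = -24)
Function('h')(U) = Pow(Add(18, Mul(10, U)), Rational(1, 2)) (Function('h')(U) = Pow(Add(U, Add(18, Mul(9, U))), Rational(1, 2)) = Pow(Add(18, Mul(10, U)), Rational(1, 2)))
Mul(Add(t, -1478), Function('h')(11)) = Mul(Add(-24, -1478), Pow(Add(18, Mul(10, 11)), Rational(1, 2))) = Mul(-1502, Pow(Add(18, 110), Rational(1, 2))) = Mul(-1502, Pow(128, Rational(1, 2))) = Mul(-1502, Mul(8, Pow(2, Rational(1, 2)))) = Mul(-12016, Pow(2, Rational(1, 2)))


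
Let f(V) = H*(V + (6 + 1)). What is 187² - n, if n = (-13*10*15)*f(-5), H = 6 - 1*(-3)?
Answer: 70069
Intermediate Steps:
H = 9 (H = 6 + 3 = 9)
f(V) = 63 + 9*V (f(V) = 9*(V + (6 + 1)) = 9*(V + 7) = 9*(7 + V) = 63 + 9*V)
n = -35100 (n = (-13*10*15)*(63 + 9*(-5)) = (-130*15)*(63 - 45) = -1950*18 = -35100)
187² - n = 187² - 1*(-35100) = 34969 + 35100 = 70069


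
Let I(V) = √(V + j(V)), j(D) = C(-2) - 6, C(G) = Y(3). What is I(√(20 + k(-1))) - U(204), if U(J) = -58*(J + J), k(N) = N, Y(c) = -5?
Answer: 23664 + √(-11 + √19) ≈ 23664.0 + 2.577*I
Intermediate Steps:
C(G) = -5
j(D) = -11 (j(D) = -5 - 6 = -11)
U(J) = -116*J
I(V) = √(-11 + V) (I(V) = √(V - 11) = √(-11 + V))
I(√(20 + k(-1))) - U(204) = √(-11 + √(20 - 1)) - (-116)*204 = √(-11 + √19) - 1*(-23664) = √(-11 + √19) + 23664 = 23664 + √(-11 + √19)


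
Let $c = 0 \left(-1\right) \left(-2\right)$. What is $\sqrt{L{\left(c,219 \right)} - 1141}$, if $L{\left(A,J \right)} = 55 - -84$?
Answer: $i \sqrt{1002} \approx 31.654 i$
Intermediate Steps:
$c = 0$ ($c = 0 \left(-2\right) = 0$)
$L{\left(A,J \right)} = 139$ ($L{\left(A,J \right)} = 55 + 84 = 139$)
$\sqrt{L{\left(c,219 \right)} - 1141} = \sqrt{139 - 1141} = \sqrt{-1002} = i \sqrt{1002}$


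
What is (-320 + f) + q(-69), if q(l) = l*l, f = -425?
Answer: 4016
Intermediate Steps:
q(l) = l²
(-320 + f) + q(-69) = (-320 - 425) + (-69)² = -745 + 4761 = 4016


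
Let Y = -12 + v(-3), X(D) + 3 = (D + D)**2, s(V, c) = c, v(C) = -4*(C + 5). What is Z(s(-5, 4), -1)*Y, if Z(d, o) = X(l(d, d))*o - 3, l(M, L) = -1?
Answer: 80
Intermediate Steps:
v(C) = -20 - 4*C (v(C) = -4*(5 + C) = -20 - 4*C)
X(D) = -3 + 4*D**2 (X(D) = -3 + (D + D)**2 = -3 + (2*D)**2 = -3 + 4*D**2)
Y = -20 (Y = -12 + (-20 - 4*(-3)) = -12 + (-20 + 12) = -12 - 8 = -20)
Z(d, o) = -3 + o (Z(d, o) = (-3 + 4*(-1)**2)*o - 3 = (-3 + 4*1)*o - 3 = (-3 + 4)*o - 3 = 1*o - 3 = o - 3 = -3 + o)
Z(s(-5, 4), -1)*Y = (-3 - 1)*(-20) = -4*(-20) = 80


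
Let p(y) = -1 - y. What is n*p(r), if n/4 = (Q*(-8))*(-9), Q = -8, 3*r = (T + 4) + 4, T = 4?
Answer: 11520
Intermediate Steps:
r = 4 (r = ((4 + 4) + 4)/3 = (8 + 4)/3 = (⅓)*12 = 4)
n = -2304 (n = 4*(-8*(-8)*(-9)) = 4*(64*(-9)) = 4*(-576) = -2304)
n*p(r) = -2304*(-1 - 1*4) = -2304*(-1 - 4) = -2304*(-5) = 11520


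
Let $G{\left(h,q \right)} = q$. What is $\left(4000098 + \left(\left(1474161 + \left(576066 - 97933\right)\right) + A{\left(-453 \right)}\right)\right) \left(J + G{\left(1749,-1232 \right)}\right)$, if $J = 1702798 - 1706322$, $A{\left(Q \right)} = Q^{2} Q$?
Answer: $413806647460$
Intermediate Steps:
$A{\left(Q \right)} = Q^{3}$
$J = -3524$
$\left(4000098 + \left(\left(1474161 + \left(576066 - 97933\right)\right) + A{\left(-453 \right)}\right)\right) \left(J + G{\left(1749,-1232 \right)}\right) = \left(4000098 + \left(\left(1474161 + \left(576066 - 97933\right)\right) + \left(-453\right)^{3}\right)\right) \left(-3524 - 1232\right) = \left(4000098 + \left(\left(1474161 + \left(576066 - 97933\right)\right) - 92959677\right)\right) \left(-4756\right) = \left(4000098 + \left(\left(1474161 + 478133\right) - 92959677\right)\right) \left(-4756\right) = \left(4000098 + \left(1952294 - 92959677\right)\right) \left(-4756\right) = \left(4000098 - 91007383\right) \left(-4756\right) = \left(-87007285\right) \left(-4756\right) = 413806647460$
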